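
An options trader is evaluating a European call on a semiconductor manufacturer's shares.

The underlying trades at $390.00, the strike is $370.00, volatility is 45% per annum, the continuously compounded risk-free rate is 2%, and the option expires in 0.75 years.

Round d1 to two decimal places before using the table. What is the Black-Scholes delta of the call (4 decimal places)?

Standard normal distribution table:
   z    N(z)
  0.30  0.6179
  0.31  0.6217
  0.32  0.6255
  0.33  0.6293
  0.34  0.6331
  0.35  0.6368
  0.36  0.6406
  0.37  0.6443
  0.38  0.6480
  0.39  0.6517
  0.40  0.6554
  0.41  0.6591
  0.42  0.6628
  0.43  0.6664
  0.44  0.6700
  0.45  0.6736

σ√T = 0.45 × 0.8660 = 0.3897
ln(S/K) + (r + σ²/2)T = ln(390/370) + (0.02 + 0.45²/2)·0.75 = 0.0526 + 0.0909 = 0.1436
d₁ = 0.1436 / 0.3897 = 0.3684 ⇒ 0.37
N(d₁) = N(0.37) = 0.6443
Δ_call = N(d₁) = 0.6443

0.6443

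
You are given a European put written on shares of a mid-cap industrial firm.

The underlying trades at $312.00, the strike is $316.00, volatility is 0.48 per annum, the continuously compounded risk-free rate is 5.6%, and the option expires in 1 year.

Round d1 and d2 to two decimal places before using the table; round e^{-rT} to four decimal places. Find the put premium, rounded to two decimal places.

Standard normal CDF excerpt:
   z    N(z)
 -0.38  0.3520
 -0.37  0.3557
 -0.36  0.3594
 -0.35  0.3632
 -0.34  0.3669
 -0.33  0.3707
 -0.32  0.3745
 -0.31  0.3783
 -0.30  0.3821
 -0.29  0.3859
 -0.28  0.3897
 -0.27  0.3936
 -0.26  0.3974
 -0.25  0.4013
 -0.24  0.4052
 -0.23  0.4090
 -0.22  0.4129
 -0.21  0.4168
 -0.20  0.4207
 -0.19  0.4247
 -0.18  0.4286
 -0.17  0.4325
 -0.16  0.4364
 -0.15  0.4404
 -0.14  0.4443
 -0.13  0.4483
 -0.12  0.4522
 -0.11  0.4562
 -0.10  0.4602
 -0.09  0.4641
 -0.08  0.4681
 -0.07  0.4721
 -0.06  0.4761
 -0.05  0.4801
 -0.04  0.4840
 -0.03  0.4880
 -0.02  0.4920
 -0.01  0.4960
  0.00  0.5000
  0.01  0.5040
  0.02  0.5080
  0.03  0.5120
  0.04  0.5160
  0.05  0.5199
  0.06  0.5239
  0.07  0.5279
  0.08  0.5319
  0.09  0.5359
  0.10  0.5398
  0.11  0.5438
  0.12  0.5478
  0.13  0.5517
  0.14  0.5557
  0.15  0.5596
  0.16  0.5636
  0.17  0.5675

σ√T = 0.48·√1 = 0.4800
d₁ = [ln(312/316) + (0.056 + ½·0.48²)·1] / (σ√T) = (-0.0127 + 0.1712) / 0.4800 = 0.3301 ⇒ 0.33
d₂ = 0.3301 − 0.4800 = -0.1499 ⇒ -0.15
exp(−rT) = exp(−0.056·1) = 0.9455
N(−d₂) = N(0.15) = 0.5596;  N(−d₁) = N(-0.33) = 0.3707
P = 316·0.9455·0.5596 − 312·0.3707 = 167.1962 − 115.6584 = 51.5378

$51.54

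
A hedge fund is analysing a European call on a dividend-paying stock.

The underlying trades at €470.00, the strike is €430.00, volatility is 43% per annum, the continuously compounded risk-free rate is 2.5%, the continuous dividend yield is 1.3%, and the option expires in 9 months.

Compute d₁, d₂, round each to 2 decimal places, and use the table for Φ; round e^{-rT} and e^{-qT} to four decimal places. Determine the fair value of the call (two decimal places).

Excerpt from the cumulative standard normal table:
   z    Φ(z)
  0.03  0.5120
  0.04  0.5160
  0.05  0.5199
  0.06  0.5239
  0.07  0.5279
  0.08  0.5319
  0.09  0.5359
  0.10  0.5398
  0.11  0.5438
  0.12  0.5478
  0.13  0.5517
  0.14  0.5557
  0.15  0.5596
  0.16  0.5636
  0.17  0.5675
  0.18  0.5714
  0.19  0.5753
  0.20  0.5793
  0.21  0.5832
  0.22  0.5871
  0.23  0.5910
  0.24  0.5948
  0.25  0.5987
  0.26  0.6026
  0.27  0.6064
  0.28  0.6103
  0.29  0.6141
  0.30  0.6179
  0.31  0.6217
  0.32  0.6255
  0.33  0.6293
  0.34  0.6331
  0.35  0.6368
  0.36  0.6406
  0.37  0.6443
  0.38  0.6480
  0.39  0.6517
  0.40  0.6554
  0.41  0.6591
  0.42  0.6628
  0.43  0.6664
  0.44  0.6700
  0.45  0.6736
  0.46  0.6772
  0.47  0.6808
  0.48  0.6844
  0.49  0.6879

T = 0.75;  σ√T = 0.3724
d₁ = [ln(470/430) + (0.025 − 0.013 + ½·0.43²)·0.75] / (σ√T) = (0.0889 + 0.0783) / 0.3724 = 0.4492 ⇒ 0.45
d₂ = 0.4492 − 0.3724 = 0.0768 ⇒ 0.08
e^(−qT) = e^(−0.013·0.75) = 0.9903;  e^(−rT) = e^(−0.025·0.75) = 0.9814
C = 470·0.9903·N(0.45) − 430·0.9814·N(0.08) = 470·0.9903·0.6736 − 430·0.9814·0.5319 = 313.5211 − 224.4629 = 89.0582

€89.06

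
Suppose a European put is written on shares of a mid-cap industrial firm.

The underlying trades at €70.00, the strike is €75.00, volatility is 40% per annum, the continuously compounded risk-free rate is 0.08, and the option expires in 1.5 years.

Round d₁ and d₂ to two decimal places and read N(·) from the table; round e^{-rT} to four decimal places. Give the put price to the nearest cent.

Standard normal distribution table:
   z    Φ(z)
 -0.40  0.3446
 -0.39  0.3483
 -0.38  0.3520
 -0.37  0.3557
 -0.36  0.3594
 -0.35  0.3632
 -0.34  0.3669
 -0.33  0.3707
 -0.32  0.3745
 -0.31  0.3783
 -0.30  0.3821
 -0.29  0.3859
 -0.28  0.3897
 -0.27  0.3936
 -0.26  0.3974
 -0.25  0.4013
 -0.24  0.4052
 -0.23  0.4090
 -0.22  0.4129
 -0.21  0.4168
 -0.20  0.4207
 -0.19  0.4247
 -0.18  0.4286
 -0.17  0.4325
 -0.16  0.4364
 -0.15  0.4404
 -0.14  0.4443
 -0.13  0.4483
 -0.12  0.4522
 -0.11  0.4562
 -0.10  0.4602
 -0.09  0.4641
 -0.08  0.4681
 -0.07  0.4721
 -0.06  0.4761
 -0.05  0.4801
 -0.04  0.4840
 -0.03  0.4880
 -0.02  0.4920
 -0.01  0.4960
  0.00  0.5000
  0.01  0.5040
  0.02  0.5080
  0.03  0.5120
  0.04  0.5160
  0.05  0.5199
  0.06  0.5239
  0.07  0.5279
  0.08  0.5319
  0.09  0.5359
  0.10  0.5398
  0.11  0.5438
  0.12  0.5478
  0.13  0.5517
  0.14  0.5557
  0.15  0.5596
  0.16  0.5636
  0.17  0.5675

€11.54

T = 1.5;  σ√T = 0.4899
d₁ = [ln(70/75) + (0.08 + 0.4²/2)·1.5] / 0.4899 = [-0.0690 + 0.2400] / 0.4899 = 0.3491 which rounds to 0.35
d₂ = d₁ − σ√T = 0.3491 − 0.4899 = -0.1408 which rounds to -0.14
e^(−rT) = e^(−0.08·1.5) = 0.8869
N(−d₂) = N(0.14) = 0.5557;  N(−d₁) = N(-0.35) = 0.3632
P = 75·0.8869·0.5557 − 70·0.3632 = 36.9638 − 25.4240 = 11.5398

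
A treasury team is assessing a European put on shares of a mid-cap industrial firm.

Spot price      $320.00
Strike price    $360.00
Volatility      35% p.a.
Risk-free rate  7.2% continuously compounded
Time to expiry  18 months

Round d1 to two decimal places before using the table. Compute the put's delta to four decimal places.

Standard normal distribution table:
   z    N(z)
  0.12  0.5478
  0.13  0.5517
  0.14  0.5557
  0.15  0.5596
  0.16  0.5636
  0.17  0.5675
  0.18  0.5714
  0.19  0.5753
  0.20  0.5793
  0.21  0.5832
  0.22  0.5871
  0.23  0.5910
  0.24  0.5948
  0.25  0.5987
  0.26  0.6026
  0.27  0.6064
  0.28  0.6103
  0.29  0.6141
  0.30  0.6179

T = 1.5;  σ√T = 0.4287
d₁ = [ln(320/360) + (0.072 + 0.35²/2)·1.5] / 0.4287 = [-0.1178 + 0.1999] / 0.4287 = 0.1915 ≈ 0.19
N(d₁) = N(0.19) = 0.5753
Δ_put = N(d₁) − 1 = 0.5753 − 1 = -0.4247

-0.4247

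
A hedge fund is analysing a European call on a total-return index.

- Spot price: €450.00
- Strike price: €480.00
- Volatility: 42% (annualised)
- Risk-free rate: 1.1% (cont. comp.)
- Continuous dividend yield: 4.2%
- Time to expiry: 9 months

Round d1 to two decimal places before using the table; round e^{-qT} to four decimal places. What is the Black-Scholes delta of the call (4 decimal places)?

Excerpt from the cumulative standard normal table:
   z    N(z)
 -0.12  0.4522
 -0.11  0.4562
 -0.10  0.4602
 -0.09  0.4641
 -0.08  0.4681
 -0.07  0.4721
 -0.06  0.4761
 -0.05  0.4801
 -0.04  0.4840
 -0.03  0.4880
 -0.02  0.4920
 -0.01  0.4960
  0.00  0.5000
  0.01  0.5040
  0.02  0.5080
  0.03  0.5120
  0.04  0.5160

0.4613

σ√T = 0.42·√0.75 = 0.3637
d₁ = [ln(450/480) + (0.011 − 0.042 + 0.42²/2)·0.75] / 0.3637 = [-0.0645 + 0.0429] / 0.3637 = -0.0595 which rounds to -0.06
N(d₁) = N(-0.06) = 0.4761
Δ_call = e^(−qT)·N(d₁) = 0.9690·0.4761 = 0.4613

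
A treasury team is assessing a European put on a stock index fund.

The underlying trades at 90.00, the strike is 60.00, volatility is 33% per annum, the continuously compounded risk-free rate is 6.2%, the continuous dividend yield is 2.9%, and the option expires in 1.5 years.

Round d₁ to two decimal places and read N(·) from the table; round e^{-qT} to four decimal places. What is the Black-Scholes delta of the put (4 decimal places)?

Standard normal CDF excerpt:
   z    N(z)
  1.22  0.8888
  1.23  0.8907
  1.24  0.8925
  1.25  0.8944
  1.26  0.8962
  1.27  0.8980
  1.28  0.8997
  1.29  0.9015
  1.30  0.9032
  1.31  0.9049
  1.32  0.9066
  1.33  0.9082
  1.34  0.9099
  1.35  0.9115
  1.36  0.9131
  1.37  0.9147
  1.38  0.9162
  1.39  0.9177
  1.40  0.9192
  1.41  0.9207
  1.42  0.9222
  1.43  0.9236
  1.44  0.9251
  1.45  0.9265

-0.0879

σ√T = 0.33·√1.5 = 0.4042
ln(S/K) + (r − q + σ²/2)T = ln(90/60) + (0.062 − 0.029 + 0.33²/2)·1.5 = 0.4055 + 0.1312 = 0.5366
d₁ = 0.5366 / 0.4042 = 1.3278 → 1.33
N(d₁) = N(1.33) = 0.9082
Δ_put = exp(−qT)·(N(d₁) − 1) = 0.9574·(0.9082 − 1) = -0.0879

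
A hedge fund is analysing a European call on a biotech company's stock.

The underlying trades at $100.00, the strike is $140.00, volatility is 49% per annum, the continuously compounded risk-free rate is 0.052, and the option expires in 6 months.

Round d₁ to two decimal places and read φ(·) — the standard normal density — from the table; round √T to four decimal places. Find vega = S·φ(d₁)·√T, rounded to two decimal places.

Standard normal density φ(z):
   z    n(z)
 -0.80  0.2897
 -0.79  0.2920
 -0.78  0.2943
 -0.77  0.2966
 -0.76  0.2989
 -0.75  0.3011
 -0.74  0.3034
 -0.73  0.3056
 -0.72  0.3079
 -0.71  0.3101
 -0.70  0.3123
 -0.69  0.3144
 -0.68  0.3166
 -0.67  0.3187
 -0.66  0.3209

21.77

σ√T = 0.49 × 0.7071 = 0.3465
d₁ = [ln(100/140) + (0.052 + ½·0.49²)·0.5] / (σ√T) = (-0.3365 + 0.0860) / 0.3465 = -0.7228 → -0.72
√T = √0.5 = 0.7071
φ(d₁) = φ(-0.72) = 0.3079
vega = S·φ(d₁)·√T = 100·0.3079·0.7071 = 21.7716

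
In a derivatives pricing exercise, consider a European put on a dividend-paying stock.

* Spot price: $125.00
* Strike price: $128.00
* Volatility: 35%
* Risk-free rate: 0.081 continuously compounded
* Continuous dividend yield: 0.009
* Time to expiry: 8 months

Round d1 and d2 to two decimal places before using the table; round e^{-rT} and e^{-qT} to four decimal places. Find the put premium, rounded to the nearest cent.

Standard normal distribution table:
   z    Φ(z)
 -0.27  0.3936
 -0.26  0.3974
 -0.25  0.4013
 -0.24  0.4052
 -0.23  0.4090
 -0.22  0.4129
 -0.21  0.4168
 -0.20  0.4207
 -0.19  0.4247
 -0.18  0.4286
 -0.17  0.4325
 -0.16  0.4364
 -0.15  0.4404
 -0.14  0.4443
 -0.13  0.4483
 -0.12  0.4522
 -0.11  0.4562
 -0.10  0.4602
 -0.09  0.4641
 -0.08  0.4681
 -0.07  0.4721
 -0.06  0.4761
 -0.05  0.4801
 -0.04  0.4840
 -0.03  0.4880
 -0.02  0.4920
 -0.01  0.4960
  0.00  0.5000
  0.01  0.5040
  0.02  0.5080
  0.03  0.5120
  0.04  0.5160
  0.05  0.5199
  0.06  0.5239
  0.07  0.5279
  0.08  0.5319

$12.71

T = 0.6667;  σ√T = 0.2858
ln(S/K) + (r − q + σ²/2)T = ln(125/128) + (0.081 − 0.009 + 0.35²/2)·0.6667 = -0.0237 + 0.0888 = 0.0651
d₁ = 0.0651 / 0.2858 = 0.2279 ⇒ 0.23
d₂ = d₁ − σ√T = 0.2279 − 0.2858 = -0.0579 ⇒ -0.06
e^(−qT) = e^(−0.009·0.6667) = 0.9940;  e^(−rT) = e^(−0.081·0.6667) = 0.9474
N(−d₂) = N(0.06) = 0.5239;  N(−d₁) = N(-0.23) = 0.4090
P = 128·0.9474·0.5239 − 125·0.9940·0.4090 = 63.5319 − 50.8182 = 12.7136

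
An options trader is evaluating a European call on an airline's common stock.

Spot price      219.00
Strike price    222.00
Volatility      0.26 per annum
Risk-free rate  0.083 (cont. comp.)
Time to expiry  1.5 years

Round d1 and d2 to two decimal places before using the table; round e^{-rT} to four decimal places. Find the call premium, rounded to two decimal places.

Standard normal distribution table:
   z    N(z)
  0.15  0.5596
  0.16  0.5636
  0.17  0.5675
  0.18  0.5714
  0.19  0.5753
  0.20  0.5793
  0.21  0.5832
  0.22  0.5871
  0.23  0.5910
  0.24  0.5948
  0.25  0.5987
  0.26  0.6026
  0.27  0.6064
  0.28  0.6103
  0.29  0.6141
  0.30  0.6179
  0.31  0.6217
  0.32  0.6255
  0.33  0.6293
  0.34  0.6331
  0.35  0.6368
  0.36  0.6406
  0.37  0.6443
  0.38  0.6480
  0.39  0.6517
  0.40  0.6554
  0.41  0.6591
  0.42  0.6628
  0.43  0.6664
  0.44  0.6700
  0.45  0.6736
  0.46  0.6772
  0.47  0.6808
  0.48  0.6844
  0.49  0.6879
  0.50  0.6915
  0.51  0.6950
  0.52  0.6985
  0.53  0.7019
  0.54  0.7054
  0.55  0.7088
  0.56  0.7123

39.44

T = 1.5;  σ√T = 0.3184
d₁ = [ln(219/222) + (0.083 + 0.26²/2)·1.5] / 0.3184 = [-0.0136 + 0.1752] / 0.3184 = 0.5075 ⇒ 0.51
d₂ = d₁ − σ√T = 0.5075 − 0.3184 = 0.1890 ⇒ 0.19
exp(−rT) = exp(−0.083·1.5) = 0.8829
C = 219·N(0.51) − 222·0.8829·N(0.19) = 219·0.6950 − 222·0.8829·0.5753 = 152.2050 − 112.7610 = 39.4440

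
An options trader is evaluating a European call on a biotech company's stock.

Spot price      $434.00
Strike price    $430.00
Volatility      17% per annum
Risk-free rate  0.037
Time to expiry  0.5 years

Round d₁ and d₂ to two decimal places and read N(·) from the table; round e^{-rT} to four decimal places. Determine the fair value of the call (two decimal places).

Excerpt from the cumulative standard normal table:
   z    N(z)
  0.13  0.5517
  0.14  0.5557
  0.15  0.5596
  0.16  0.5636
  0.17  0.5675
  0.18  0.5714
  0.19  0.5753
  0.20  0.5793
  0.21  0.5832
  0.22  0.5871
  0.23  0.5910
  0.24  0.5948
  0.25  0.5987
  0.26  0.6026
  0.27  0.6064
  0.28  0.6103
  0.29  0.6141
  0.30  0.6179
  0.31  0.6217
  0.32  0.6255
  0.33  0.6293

$26.96

σ√T = 0.17 × 0.7071 = 0.1202
ln(S/K) + (r + σ²/2)T = ln(434/430) + (0.037 + 0.17²/2)·0.5 = 0.0093 + 0.0257 = 0.0350
d₁ = 0.0350 / 0.1202 = 0.2910 → 0.29
d₂ = d₁ − σ√T = 0.2910 − 0.1202 = 0.1708 → 0.17
e^(−rT) = e^(−0.037·0.5) = 0.9817
N(d₁) = N(0.29) = 0.6141;  N(d₂) = N(0.17) = 0.5675
C = 434·0.6141 − 430·0.9817·0.5675 = 266.5194 − 239.5593 = 26.9601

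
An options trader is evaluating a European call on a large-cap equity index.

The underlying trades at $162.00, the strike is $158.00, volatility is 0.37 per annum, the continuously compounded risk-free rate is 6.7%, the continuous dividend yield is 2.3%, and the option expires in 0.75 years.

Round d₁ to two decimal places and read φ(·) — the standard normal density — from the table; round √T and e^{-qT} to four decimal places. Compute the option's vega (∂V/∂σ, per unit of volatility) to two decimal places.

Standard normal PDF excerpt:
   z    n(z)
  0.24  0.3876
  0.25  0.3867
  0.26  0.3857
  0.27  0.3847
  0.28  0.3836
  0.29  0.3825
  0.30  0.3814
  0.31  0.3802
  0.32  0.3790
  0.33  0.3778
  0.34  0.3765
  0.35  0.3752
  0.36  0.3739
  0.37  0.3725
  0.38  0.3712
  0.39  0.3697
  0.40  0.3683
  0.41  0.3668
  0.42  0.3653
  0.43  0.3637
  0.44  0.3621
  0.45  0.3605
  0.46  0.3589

51.92

σ√T = 0.37·√0.75 = 0.3204
d₁ = [ln(162/158) + (0.067 − 0.023 + 0.37²/2)·0.75] / 0.3204 = [0.0250 + 0.0843] / 0.3204 = 0.3412 ≈ 0.34
√T = √0.75 = 0.8660
φ(d₁) = φ(0.34) = 0.3765
e^(−qT) = e^(−0.023·0.75) = 0.9829
vega = S·e^(−qT)·φ(d₁)·√T = 162·0.9829·0.3765·0.8660 = 51.9167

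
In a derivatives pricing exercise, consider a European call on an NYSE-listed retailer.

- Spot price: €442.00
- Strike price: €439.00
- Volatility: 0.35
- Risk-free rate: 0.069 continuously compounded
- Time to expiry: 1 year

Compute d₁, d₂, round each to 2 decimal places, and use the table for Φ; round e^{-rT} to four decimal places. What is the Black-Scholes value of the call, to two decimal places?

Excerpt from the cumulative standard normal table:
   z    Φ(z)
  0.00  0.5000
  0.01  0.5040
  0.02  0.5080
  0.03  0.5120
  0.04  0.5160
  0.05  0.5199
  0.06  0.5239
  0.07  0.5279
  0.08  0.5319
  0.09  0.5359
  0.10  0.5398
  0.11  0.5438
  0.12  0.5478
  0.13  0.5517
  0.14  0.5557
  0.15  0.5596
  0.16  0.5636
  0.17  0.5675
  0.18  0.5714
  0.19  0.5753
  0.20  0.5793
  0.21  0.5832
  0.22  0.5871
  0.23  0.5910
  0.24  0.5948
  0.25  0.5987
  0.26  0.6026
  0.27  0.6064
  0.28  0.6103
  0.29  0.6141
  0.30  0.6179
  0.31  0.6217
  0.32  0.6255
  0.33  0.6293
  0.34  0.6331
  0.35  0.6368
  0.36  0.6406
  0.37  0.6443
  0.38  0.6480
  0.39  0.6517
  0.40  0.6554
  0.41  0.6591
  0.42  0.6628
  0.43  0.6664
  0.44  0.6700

€76.64

σ√T = 0.35 × 1.0000 = 0.3500
d₁ = [ln(442/439) + (0.069 + ½·0.35²)·1] / (σ√T) = (0.0068 + 0.1303) / 0.3500 = 0.3916 ⇒ 0.39
d₂ = 0.3916 − 0.3500 = 0.0416 ⇒ 0.04
exp(−rT) = exp(−0.069·1) = 0.9333
N(d₁) = N(0.39) = 0.6517;  N(d₂) = N(0.04) = 0.5160
C = 442·0.6517 − 439·0.9333·0.5160 = 288.0514 − 211.4148 = 76.6366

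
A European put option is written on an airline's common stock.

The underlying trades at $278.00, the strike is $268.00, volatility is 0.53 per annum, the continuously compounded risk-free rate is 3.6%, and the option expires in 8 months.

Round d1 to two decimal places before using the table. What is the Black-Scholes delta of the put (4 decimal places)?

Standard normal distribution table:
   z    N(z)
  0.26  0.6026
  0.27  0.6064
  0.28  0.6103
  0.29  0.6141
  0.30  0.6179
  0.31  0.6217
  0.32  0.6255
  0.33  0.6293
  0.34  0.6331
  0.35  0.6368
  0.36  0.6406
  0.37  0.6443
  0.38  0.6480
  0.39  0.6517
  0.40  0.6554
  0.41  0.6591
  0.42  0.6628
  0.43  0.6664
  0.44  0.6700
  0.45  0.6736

σ√T = 0.53 × 0.8165 = 0.4327
d₁ = [ln(278/268) + (0.036 + 0.53²/2)·0.6667] / 0.4327 = [0.0366 + 0.1176] / 0.4327 = 0.3565 ≈ 0.36
N(d₁) = N(0.36) = 0.6406
Δ_put = N(d₁) − 1 = 0.6406 − 1 = -0.3594

-0.3594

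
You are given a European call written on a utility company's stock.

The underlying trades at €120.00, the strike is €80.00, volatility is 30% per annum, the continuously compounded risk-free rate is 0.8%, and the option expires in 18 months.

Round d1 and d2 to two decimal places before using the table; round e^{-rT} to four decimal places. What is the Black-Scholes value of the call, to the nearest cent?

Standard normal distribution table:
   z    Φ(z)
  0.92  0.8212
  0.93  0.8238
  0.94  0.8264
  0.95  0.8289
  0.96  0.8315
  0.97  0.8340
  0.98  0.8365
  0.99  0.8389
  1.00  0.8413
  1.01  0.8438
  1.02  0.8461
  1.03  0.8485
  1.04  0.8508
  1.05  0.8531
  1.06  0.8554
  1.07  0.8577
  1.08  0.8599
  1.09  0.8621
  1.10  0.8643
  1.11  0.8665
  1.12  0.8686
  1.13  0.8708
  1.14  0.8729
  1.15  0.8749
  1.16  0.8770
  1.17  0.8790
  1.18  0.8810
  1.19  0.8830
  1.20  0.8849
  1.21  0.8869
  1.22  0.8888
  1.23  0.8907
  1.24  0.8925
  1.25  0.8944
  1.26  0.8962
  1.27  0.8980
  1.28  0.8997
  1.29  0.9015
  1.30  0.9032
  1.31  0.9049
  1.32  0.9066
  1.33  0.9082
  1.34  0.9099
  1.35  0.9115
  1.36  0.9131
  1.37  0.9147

€43.27

σ√T = 0.3·√1.5 = 0.3674
d₁ = [ln(120/80) + (0.008 + ½·0.3²)·1.5] / (σ√T) = (0.4055 + 0.0795) / 0.3674 = 1.3199 ⇒ 1.32
d₂ = 1.3199 − 0.3674 = 0.9525 ⇒ 0.95
e^(−rT) = e^(−0.008·1.5) = 0.9881
N(d₁) = N(1.32) = 0.9066;  N(d₂) = N(0.95) = 0.8289
C = 120·0.9066 − 80·0.9881·0.8289 = 108.7920 − 65.5229 = 43.2691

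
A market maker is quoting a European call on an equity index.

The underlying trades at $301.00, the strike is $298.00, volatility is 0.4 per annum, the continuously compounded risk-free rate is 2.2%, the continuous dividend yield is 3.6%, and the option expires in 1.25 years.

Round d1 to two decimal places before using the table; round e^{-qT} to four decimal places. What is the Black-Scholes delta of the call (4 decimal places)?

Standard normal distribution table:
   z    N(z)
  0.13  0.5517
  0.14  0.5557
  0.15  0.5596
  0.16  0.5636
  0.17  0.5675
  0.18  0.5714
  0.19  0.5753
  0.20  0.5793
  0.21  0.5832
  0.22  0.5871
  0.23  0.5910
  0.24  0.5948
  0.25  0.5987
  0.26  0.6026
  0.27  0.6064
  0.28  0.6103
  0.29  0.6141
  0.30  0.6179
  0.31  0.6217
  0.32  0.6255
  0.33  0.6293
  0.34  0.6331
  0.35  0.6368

0.5575

σ√T = 0.4 × 1.1180 = 0.4472
d₁ = [ln(301/298) + (0.022 − 0.036 + 0.4²/2)·1.25] / 0.4472 = [0.0100 + 0.0825] / 0.4472 = 0.2069 ≈ 0.21
N(d₁) = N(0.21) = 0.5832
Δ_call = exp(−qT)·N(d₁) = 0.9560·0.5832 = 0.5575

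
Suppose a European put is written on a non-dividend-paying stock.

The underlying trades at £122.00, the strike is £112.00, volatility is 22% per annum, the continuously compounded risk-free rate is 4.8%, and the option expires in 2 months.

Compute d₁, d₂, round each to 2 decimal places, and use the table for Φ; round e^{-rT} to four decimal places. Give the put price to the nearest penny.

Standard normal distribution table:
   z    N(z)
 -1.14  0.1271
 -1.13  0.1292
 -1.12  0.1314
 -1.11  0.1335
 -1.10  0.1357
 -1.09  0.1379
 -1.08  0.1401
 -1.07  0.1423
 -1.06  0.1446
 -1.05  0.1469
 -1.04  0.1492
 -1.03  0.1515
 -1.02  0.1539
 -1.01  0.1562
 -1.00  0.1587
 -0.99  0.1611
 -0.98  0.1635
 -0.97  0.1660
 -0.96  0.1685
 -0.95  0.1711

σ√T = 0.22·√0.1667 = 0.0898
d₁ = [ln(122/112) + (0.048 + 0.22²/2)·0.1667] / 0.0898 = [0.0855 + 0.0120] / 0.0898 = 1.0862 → 1.09
d₂ = d₁ − σ√T = 1.0862 − 0.0898 = 0.9964 → 1.00
e^(−rT) = e^(−0.048·0.1667) = 0.9920
N(−d₂) = N(-1.00) = 0.1587;  N(−d₁) = N(-1.09) = 0.1379
P = 112·0.9920·0.1587 − 122·0.1379 = 17.6322 − 16.8238 = 0.8084

£0.81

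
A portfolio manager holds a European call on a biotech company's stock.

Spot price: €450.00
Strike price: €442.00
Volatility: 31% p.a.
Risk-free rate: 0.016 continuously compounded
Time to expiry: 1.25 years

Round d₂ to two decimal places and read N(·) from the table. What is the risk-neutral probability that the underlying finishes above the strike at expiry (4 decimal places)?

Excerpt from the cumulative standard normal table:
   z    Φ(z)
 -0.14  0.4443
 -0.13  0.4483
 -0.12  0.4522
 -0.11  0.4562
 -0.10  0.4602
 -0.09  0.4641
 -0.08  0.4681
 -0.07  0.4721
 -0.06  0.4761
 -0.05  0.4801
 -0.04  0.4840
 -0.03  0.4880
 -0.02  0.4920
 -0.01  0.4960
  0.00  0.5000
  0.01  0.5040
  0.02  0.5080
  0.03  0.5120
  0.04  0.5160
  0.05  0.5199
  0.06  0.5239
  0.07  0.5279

σ√T = 0.31·√1.25 = 0.3466
d₁ = [ln(450/442) + (0.016 + 0.31²/2)·1.25] / 0.3466 = [0.0179 + 0.0801] / 0.3466 = 0.2828 ⇒ 0.28
d₂ = d₁ − σ√T = 0.2828 − 0.3466 = -0.0638 ⇒ -0.06
Risk-neutral Pr[S_T > K] = N(d₂) = N(-0.06) = 0.4761

0.4761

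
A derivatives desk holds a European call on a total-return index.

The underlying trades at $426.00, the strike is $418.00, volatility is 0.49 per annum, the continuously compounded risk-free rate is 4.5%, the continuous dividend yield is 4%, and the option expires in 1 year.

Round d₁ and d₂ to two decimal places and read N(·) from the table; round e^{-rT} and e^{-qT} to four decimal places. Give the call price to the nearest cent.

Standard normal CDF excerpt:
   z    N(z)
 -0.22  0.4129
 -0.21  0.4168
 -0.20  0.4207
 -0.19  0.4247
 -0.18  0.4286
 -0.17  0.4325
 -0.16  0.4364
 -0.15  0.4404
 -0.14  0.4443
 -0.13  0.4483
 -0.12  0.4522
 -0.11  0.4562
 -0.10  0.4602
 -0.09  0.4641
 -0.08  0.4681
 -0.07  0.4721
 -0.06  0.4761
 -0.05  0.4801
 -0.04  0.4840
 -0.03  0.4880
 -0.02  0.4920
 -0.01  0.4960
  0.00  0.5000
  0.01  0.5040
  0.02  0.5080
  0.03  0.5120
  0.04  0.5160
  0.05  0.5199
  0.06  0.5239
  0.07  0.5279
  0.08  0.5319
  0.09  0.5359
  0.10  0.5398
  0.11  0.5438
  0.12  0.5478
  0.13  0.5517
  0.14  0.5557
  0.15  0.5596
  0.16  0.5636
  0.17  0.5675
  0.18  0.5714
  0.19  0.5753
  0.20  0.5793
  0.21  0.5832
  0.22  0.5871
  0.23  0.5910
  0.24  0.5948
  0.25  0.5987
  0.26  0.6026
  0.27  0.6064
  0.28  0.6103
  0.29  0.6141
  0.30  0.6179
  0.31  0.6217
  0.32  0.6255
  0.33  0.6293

T = 1;  σ√T = 0.4900
ln(S/K) + (r − q + σ²/2)T = ln(426/418) + (0.045 − 0.04 + 0.49²/2)·1 = 0.0190 + 0.1250 = 0.1440
d₁ = 0.1440 / 0.4900 = 0.2939 which rounds to 0.29
d₂ = d₁ − σ√T = 0.2939 − 0.4900 = -0.1961 which rounds to -0.20
exp(−qT) = exp(−0.04·1) = 0.9608;  exp(−rT) = exp(−0.045·1) = 0.9560
N(d₁) = N(0.29) = 0.6141;  N(d₂) = N(-0.20) = 0.4207
C = 426·0.9608·0.6141 − 418·0.9560·0.4207 = 251.3516 − 168.1151 = 83.2365

$83.24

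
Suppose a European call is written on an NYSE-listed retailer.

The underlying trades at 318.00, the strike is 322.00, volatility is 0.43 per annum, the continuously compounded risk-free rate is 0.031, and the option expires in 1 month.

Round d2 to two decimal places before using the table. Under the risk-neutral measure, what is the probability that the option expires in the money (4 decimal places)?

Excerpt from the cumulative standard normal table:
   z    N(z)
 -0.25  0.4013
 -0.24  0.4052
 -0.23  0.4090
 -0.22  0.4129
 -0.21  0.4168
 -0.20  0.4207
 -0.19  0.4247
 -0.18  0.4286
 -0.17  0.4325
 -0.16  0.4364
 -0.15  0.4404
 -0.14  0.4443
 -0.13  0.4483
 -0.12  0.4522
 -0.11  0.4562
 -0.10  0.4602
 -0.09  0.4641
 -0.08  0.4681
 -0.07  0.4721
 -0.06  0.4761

T = 0.08333;  σ√T = 0.1241
ln(S/K) + (r + σ²/2)T = ln(318/322) + (0.031 + 0.43²/2)·0.08333 = -0.0125 + 0.0103 = -0.0022
d₁ = -0.0022 / 0.1241 = -0.0178 which rounds to -0.02
d₂ = d₁ − σ√T = -0.0178 − 0.1241 = -0.1420 which rounds to -0.14
Risk-neutral Pr[S_T > K] = N(d₂) = N(-0.14) = 0.4443

0.4443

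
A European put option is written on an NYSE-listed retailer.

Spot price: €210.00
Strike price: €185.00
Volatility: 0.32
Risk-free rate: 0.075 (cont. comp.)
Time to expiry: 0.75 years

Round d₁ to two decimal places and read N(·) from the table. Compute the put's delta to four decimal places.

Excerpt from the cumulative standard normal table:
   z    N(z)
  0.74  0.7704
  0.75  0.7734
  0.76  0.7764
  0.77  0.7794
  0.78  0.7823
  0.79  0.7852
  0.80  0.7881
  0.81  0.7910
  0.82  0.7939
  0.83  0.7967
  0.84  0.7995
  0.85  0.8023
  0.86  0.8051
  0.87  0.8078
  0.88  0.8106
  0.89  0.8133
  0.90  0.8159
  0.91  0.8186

σ√T = 0.32 × 0.8660 = 0.2771
ln(S/K) + (r + σ²/2)T = ln(210/185) + (0.075 + 0.32²/2)·0.75 = 0.1268 + 0.0947 = 0.2214
d₁ = 0.2214 / 0.2771 = 0.7989 ⇒ 0.80
N(d₁) = N(0.80) = 0.7881
Δ_put = N(d₁) − 1 = 0.7881 − 1 = -0.2119

-0.2119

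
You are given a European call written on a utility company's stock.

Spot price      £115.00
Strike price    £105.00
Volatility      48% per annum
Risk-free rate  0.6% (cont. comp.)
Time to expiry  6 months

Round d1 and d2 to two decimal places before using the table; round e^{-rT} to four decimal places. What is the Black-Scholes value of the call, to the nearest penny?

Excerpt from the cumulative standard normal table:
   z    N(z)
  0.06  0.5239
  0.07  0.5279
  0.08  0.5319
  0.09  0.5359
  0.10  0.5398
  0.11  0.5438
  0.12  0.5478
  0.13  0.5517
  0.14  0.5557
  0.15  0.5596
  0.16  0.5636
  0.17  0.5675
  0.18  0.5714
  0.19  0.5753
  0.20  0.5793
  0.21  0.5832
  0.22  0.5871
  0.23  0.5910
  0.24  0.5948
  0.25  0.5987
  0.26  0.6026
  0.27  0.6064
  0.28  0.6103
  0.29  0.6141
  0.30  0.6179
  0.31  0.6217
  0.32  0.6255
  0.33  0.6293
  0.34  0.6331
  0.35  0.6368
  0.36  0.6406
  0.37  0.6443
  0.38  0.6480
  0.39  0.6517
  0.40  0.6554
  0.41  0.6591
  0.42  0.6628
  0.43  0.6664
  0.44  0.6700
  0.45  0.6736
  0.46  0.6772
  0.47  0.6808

£20.54

σ√T = 0.48 × 0.7071 = 0.3394
d₁ = [ln(115/105) + (0.006 + 0.48²/2)·0.5] / 0.3394 = [0.0910 + 0.0606] / 0.3394 = 0.4466 ⇒ 0.45
d₂ = d₁ − σ√T = 0.4466 − 0.3394 = 0.1072 ⇒ 0.11
e^(−rT) = e^(−0.006·0.5) = 0.9970
N(d₁) = N(0.45) = 0.6736;  N(d₂) = N(0.11) = 0.5438
C = 115·0.6736 − 105·0.9970·0.5438 = 77.4640 − 56.9277 = 20.5363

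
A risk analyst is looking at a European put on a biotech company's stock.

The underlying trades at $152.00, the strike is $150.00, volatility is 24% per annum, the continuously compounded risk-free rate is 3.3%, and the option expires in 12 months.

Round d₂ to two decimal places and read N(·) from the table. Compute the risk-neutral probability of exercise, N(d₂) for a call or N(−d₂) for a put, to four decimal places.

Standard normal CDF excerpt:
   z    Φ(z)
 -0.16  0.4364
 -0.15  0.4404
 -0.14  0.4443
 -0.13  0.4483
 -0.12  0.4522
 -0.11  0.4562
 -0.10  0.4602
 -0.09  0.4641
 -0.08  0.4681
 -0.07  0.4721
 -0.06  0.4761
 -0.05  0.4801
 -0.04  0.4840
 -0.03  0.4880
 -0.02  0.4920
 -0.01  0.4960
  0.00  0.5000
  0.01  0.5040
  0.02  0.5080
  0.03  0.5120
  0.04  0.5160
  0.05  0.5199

T = 1;  σ√T = 0.2400
d₁ = [ln(152/150) + (0.033 + 0.24²/2)·1] / 0.2400 = [0.0132 + 0.0618] / 0.2400 = 0.3127 ≈ 0.31
d₂ = d₁ − σ√T = 0.3127 − 0.2400 = 0.0727 ≈ 0.07
Pr(exercise) under Q = N(−d₂) = N(-0.07) = 0.4721

0.4721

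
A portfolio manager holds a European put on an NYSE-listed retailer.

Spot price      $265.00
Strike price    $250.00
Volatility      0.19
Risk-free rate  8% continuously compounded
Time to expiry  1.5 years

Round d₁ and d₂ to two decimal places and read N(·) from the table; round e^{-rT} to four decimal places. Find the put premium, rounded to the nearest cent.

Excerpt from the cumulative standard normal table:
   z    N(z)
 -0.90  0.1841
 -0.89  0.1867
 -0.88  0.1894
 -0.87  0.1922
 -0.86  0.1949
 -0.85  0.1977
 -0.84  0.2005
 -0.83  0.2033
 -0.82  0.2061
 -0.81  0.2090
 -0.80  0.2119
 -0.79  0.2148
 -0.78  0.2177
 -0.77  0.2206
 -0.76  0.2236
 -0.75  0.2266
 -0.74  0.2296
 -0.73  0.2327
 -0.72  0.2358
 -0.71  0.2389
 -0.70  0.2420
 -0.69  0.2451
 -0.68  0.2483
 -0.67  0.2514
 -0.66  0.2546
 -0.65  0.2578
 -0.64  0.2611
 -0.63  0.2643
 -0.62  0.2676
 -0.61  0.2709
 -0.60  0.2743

σ√T = 0.19·√1.5 = 0.2327
d₁ = [ln(265/250) + (0.08 + 0.19²/2)·1.5] / 0.2327 = [0.0583 + 0.1471] / 0.2327 = 0.8824 ≈ 0.88
d₂ = d₁ − σ√T = 0.8824 − 0.2327 = 0.6497 ≈ 0.65
exp(−rT) = exp(−0.08·1.5) = 0.8869
N(−d₂) = N(-0.65) = 0.2578;  N(−d₁) = N(-0.88) = 0.1894
P = 250·0.8869·0.2578 − 265·0.1894 = 57.1607 − 50.1910 = 6.9697

$6.97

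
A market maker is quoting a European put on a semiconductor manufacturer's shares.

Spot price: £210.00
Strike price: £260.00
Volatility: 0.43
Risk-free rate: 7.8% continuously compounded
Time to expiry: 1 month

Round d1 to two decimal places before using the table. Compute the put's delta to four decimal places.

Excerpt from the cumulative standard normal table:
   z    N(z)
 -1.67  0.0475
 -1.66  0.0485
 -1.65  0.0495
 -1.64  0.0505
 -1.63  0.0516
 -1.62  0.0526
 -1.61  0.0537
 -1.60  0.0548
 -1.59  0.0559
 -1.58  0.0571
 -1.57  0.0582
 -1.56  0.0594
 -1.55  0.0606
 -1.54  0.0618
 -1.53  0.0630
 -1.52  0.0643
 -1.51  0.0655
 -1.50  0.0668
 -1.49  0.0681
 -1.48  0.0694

σ√T = 0.43 × 0.2887 = 0.1241
ln(S/K) + (r + σ²/2)T = ln(210/260) + (0.078 + 0.43²/2)·0.08333 = -0.2136 + 0.0142 = -0.1994
d₁ = -0.1994 / 0.1241 = -1.6061 ≈ -1.61
N(d₁) = N(-1.61) = 0.0537
Δ_put = N(d₁) − 1 = 0.0537 − 1 = -0.9463

-0.9463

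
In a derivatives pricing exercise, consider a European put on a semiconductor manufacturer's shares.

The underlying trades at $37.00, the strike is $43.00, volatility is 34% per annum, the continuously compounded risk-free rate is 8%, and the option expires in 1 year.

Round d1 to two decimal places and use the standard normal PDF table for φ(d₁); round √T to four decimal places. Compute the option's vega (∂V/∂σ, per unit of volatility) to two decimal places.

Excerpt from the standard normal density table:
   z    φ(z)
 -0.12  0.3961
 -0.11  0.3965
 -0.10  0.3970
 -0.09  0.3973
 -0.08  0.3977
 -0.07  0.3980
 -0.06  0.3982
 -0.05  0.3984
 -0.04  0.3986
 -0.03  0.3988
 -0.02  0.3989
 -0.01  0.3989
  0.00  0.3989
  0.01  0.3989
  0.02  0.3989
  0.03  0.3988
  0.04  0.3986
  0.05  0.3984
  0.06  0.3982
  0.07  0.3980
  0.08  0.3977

14.75

T = 1;  σ√T = 0.3400
d₁ = [ln(37/43) + (0.08 + 0.34²/2)·1] / 0.3400 = [-0.1503 + 0.1378] / 0.3400 = -0.0367 ≈ -0.04
√T = √1 = 1.0000
φ(d₁) = φ(-0.04) = 0.3986
vega = S·φ(d₁)·√T = 37·0.3986·1.0000 = 14.7482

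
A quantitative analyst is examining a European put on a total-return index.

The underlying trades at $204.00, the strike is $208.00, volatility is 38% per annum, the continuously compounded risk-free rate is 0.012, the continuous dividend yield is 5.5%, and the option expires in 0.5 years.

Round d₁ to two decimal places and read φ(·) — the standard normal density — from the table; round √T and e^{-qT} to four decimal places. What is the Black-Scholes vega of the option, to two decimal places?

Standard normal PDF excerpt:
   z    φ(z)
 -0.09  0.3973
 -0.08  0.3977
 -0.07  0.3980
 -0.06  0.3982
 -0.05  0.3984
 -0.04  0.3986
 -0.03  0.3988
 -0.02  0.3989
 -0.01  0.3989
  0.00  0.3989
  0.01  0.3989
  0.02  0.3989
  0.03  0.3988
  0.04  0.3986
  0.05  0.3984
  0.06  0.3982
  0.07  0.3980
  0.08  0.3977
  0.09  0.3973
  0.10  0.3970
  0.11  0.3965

55.98

T = 0.5;  σ√T = 0.2687
d₁ = [ln(204/208) + (0.012 − 0.055 + 0.38²/2)·0.5] / 0.2687 = [-0.0194 + 0.0146] / 0.2687 = -0.0179 ⇒ -0.02
√T = √0.5 = 0.7071
φ(d₁) = φ(-0.02) = 0.3989
exp(−qT) = exp(−0.055·0.5) = 0.9729
vega = S·exp(−qT)·φ(d₁)·√T = 204·0.9729·0.3989·0.7071 = 55.9813
(Vega is the same for a European call and put with the same parameters.)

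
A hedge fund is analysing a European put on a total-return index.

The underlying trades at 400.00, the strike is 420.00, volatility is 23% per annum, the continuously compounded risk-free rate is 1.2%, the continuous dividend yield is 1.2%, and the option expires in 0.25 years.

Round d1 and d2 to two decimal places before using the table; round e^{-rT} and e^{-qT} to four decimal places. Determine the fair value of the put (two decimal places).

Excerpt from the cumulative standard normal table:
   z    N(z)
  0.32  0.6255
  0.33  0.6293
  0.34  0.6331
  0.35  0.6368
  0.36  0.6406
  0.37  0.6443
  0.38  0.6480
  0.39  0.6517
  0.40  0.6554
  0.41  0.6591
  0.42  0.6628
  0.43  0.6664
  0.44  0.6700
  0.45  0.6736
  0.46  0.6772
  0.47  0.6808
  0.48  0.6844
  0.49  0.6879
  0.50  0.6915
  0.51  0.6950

σ√T = 0.23·√0.25 = 0.1150
ln(S/K) + (r − q + σ²/2)T = ln(400/420) + (0.012 − 0.012 + 0.23²/2)·0.25 = -0.0488 + 0.0066 = -0.0422
d₁ = -0.0422 / 0.1150 = -0.3668 ≈ -0.37
d₂ = d₁ − σ√T = -0.3668 − 0.1150 = -0.4818 ≈ -0.48
exp(−qT) = exp(−0.012·0.25) = 0.9970;  exp(−rT) = exp(−0.012·0.25) = 0.9970
P = 420·0.9970·N(0.48) − 400·0.9970·N(0.37) = 420·0.9970·0.6844 − 400·0.9970·0.6443 = 286.5857 − 256.9468 = 29.6388

29.64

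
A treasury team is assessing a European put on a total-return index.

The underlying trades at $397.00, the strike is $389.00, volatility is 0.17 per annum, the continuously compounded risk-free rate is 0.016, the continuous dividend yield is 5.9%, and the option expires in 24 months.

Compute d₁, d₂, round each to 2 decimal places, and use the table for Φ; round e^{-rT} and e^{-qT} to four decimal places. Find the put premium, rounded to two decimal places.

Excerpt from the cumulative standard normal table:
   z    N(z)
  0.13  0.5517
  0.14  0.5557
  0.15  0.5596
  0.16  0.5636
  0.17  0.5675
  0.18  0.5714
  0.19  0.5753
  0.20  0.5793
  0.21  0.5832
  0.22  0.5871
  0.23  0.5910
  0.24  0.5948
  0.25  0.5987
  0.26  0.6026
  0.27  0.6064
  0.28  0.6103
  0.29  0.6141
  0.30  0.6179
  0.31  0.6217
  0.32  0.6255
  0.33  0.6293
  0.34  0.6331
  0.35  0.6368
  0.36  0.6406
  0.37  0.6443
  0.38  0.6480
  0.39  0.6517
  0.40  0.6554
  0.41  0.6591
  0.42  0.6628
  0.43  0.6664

σ√T = 0.17·√2 = 0.2404
d₁ = [ln(397/389) + (0.016 − 0.059 + ½·0.17²)·2] / (σ√T) = (0.0204 − 0.0571) / 0.2404 = -0.1528 which rounds to -0.15
d₂ = -0.1528 − 0.2404 = -0.3932 which rounds to -0.39
exp(−qT) = exp(−0.059·2) = 0.8887;  exp(−rT) = exp(−0.016·2) = 0.9685
N(−d₂) = N(0.39) = 0.6517;  N(−d₁) = N(0.15) = 0.5596
P = 389·0.9685·0.6517 − 397·0.8887·0.5596 = 245.5257 − 197.4347 = 48.0910

$48.09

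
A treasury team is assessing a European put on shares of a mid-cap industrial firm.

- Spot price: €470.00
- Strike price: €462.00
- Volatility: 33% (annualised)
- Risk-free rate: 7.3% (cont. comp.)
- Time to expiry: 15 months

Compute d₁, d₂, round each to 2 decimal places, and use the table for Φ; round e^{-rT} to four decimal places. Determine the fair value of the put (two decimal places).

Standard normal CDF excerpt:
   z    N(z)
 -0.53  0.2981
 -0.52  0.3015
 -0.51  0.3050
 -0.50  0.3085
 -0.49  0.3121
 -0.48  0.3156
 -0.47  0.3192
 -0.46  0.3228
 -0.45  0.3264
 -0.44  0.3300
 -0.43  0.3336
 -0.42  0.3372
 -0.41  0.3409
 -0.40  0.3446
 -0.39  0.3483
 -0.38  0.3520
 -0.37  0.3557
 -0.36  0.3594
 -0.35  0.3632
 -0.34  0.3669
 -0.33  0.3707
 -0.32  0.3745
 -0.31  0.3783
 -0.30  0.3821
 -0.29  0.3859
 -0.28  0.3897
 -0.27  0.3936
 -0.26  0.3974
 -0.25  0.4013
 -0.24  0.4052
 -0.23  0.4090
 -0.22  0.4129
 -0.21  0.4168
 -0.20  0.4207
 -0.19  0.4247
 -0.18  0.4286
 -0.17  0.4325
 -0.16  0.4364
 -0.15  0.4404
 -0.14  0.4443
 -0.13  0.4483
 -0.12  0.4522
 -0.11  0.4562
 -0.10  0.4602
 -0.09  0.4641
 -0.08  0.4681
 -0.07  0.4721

σ√T = 0.33·√1.25 = 0.3690
d₁ = [ln(470/462) + (0.073 + 0.33²/2)·1.25] / 0.3690 = [0.0172 + 0.1593] / 0.3690 = 0.4783 → 0.48
d₂ = d₁ − σ√T = 0.4783 − 0.3690 = 0.1094 → 0.11
exp(−rT) = exp(−0.073·1.25) = 0.9128
N(−d₂) = N(-0.11) = 0.4562;  N(−d₁) = N(-0.48) = 0.3156
P = 462·0.9128·0.4562 − 470·0.3156 = 192.3857 − 148.3320 = 44.0537

€44.05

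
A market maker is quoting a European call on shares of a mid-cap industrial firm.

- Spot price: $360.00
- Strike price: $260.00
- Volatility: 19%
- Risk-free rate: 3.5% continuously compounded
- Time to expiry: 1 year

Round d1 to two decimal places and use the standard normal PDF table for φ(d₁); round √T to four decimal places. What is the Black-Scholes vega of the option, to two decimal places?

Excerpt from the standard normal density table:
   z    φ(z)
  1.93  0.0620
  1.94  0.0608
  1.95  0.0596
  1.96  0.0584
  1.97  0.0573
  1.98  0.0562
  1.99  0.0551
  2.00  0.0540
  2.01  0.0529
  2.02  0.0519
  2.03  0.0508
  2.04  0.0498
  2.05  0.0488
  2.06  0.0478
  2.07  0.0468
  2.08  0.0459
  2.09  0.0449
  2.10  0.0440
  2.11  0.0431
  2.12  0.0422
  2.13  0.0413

19.84

σ√T = 0.19 × 1.0000 = 0.1900
d₁ = [ln(360/260) + (0.035 + ½·0.19²)·1] / (σ√T) = (0.3254 + 0.0530) / 0.1900 = 1.9920 → 1.99
√T = √1 = 1.0000
φ(d₁) = φ(1.99) = 0.0551
vega = S·φ(d₁)·√T = 360·0.0551·1.0000 = 19.8360
(The put has the same vega.)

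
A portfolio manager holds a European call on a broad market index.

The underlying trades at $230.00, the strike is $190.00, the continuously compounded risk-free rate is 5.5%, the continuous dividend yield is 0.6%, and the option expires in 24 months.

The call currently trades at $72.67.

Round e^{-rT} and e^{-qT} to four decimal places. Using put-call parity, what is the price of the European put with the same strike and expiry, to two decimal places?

$15.61

exp(−qT) = exp(−0.006·2) = 0.9881;  exp(−rT) = exp(−0.055·2) = 0.8958
Put-call parity: C − P = S·e^(−qT) − K·e^(−rT) = 230·0.9881 − 190·0.8958 = 227.2630 − 170.2020 = 57.0610
P = C − (C − P) = 72.67 − (57.0610) = 15.6090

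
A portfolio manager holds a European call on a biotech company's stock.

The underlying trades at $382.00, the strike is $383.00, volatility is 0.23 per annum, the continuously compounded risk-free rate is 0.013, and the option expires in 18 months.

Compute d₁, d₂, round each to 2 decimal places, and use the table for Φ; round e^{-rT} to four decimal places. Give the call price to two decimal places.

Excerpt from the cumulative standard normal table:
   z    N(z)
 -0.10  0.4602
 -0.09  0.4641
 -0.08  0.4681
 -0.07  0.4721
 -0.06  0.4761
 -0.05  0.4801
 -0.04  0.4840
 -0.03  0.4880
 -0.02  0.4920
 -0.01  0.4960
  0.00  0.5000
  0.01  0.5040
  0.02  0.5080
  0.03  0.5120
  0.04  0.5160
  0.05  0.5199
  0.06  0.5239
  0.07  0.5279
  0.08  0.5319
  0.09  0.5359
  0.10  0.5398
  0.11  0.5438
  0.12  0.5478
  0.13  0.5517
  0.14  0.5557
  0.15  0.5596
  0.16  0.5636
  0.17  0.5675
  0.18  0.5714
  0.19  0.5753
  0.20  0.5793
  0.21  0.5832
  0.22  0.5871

T = 1.5;  σ√T = 0.2817
ln(S/K) + (r + σ²/2)T = ln(382/383) + (0.013 + 0.23²/2)·1.5 = -0.0026 + 0.0592 = 0.0566
d₁ = 0.0566 / 0.2817 = 0.2008 ⇒ 0.20
d₂ = d₁ − σ√T = 0.2008 − 0.2817 = -0.0809 ⇒ -0.08
exp(−rT) = exp(−0.013·1.5) = 0.9807
N(d₁) = N(0.20) = 0.5793;  N(d₂) = N(-0.08) = 0.4681
C = 382·0.5793 − 383·0.9807·0.4681 = 221.2926 − 175.8222 = 45.4704

$45.47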